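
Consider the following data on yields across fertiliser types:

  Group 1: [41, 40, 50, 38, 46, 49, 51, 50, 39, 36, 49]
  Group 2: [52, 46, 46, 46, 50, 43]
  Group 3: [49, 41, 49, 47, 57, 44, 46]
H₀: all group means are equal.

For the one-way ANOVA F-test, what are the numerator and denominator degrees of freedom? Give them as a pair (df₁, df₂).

k = 3 groups, N = 24 total
df = (k−1, N−k) = (3−1, 24−3) = (2, 21)

degrees of freedom = [2, 21]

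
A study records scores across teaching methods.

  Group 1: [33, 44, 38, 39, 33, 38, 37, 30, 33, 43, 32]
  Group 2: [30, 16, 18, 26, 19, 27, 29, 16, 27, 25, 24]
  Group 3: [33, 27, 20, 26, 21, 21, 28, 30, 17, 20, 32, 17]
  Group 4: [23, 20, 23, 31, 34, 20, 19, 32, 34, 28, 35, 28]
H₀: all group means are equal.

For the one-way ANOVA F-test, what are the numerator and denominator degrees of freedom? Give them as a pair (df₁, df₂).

k = 4 groups, N = 46 total
df = (k−1, N−k) = (4−1, 46−4) = (3, 42)

degrees of freedom = [3, 42]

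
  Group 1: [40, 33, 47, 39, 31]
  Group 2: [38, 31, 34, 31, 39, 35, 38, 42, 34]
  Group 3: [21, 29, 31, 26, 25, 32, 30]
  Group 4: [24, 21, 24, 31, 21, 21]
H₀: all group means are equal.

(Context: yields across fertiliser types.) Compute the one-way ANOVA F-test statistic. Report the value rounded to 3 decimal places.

test statistic = 14.766

Group means [38.00, 35.78, 27.71, 23.67], grand mean 31.407
SSB = Σnᵢ(x̄ᵢ−x̄)² = 844.201; SSW = ΣΣ(x−x̄ᵢ)² = 438.317
MSB = 844.201/3 = 281.4004; MSW = 438.317/23 = 19.0573
F = MSB/MSW = 14.7660
df = (3, 23)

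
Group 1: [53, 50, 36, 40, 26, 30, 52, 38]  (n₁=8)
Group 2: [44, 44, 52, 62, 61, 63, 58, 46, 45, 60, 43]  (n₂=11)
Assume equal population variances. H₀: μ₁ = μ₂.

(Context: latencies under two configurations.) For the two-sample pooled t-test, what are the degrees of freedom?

df = n₁ + n₂ − 2 = 8 + 11 − 2 = 17

degrees of freedom = 17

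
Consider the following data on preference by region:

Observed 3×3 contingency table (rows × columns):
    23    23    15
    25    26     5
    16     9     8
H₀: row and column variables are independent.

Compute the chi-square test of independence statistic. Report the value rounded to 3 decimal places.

test statistic = 7.201

Row totals [61, 56, 33], col totals [64, 58, 28], n=150
χ² = (23−26.03)²/26.03 + (23−23.59)²/23.59 + (15−11.39)²/11.39 + (25−23.89)²/23.89 + (26−21.65)²/21.65 + (5−10.45)²/10.45 + (16−14.08)²/14.08 + (9−12.76)²/12.76 + (8−6.16)²/6.16 = 7.2013
df = 4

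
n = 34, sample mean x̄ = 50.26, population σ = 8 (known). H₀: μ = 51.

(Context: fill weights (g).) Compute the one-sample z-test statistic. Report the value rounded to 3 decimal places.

test statistic = -0.539

SE = σ/√n = 8/√34 = 1.3720
z = (x̄−μ₀)/SE = (50.26−51)/1.3720 = -0.5394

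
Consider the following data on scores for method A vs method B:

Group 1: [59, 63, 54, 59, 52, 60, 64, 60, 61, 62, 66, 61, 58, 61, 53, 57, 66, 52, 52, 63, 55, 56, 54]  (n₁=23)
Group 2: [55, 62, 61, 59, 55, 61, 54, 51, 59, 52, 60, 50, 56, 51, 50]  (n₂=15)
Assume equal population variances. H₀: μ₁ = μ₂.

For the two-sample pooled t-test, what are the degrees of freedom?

degrees of freedom = 36

df = n₁ + n₂ − 2 = 23 + 15 − 2 = 36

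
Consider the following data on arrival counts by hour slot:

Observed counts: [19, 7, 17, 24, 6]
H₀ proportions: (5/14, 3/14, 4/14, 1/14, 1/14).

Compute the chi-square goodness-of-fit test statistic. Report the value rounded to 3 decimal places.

n = 73; E_i = n·p_i = [26.07, 15.64, 20.86, 5.21, 5.21]
χ² = (19−26.07)²/26.07 + (7−15.64)²/15.64 + (17−20.86)²/20.86 + (24−5.21)²/5.21 + (6−5.21)²/5.21 = 75.2050
df = 4

test statistic = 75.205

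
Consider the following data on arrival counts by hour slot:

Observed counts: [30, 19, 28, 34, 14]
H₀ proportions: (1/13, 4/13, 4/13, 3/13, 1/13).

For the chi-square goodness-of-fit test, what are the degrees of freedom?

df = k − 1 = 5 − 1 = 4

degrees of freedom = 4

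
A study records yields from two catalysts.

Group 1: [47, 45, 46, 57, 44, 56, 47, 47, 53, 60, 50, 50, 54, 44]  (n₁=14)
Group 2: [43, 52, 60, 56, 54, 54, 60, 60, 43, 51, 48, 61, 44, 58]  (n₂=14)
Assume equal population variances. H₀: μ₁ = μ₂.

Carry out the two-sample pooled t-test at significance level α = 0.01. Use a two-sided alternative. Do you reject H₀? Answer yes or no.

reject H₀: no

x̄₁=50.000, s₁=5.189, n₁=14
x̄₂=53.143, s₂=6.550, n₂=14
s_p² = [13·5.189² + 13·6.550²]/26 = 34.9121
SE = √(s_p²·(1/14+1/14)) = 2.2333
t = (50.000−53.143)/2.2333 = -1.4073
df = 26
p-value (two-sided) = 0.17118
At α=0.01: p ≥ α → fail to reject H₀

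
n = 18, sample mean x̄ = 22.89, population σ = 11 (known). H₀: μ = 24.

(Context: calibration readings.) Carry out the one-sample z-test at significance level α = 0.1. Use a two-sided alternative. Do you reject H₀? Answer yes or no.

reject H₀: no

SE = σ/√n = 11/√18 = 2.5927
z = (x̄−μ₀)/SE = (22.89−24)/2.5927 = -0.4281
p-value (two-sided) = 0.66856
At α=0.1: p ≥ α → fail to reject H₀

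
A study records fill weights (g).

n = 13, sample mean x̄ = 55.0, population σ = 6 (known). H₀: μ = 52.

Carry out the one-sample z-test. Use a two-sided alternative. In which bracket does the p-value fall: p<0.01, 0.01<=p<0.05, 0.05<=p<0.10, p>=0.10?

SE = σ/√n = 6/√13 = 1.6641
z = (x̄−μ₀)/SE = (55.0−52)/1.6641 = 1.8028
p-value (two-sided) = 0.07142
→ bracket: 0.05<=p<0.10

p-value bracket: 0.05<=p<0.10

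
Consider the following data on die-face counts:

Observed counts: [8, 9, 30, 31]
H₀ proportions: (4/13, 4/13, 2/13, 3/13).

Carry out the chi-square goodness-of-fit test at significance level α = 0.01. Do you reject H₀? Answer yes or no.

n = 78; E_i = n·p_i = [24.00, 24.00, 12.00, 18.00]
χ² = (8−24.00)²/24.00 + (9−24.00)²/24.00 + (30−12.00)²/12.00 + (31−18.00)²/18.00 = 56.4306
df = 3
p-value (upper-tail) = 0.00000
At α=0.01: p < α → reject H₀

reject H₀: yes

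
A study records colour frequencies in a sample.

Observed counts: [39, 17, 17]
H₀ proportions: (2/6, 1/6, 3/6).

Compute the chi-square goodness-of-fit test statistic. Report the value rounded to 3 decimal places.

test statistic = 21.178

n = 73; E_i = n·p_i = [24.33, 12.17, 36.50]
χ² = (39−24.33)²/24.33 + (17−12.17)²/12.17 + (17−36.50)²/36.50 = 21.1781
df = 2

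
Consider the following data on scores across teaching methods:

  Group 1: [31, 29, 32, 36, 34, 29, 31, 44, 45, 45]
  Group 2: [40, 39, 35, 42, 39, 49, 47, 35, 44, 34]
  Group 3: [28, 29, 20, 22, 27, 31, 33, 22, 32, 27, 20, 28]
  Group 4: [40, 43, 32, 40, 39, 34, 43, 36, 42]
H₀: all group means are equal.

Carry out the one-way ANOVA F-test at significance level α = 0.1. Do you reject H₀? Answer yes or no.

reject H₀: yes

Group means [35.60, 40.40, 26.58, 38.78], grand mean 34.829
SSB = Σnᵢ(x̄ᵢ−x̄)² = 1272.533; SSW = ΣΣ(x−x̄ᵢ)² = 983.272
MSB = 1272.533/3 = 424.1776; MSW = 983.272/37 = 26.5749
F = MSB/MSW = 15.9616
df = (3, 37)
p-value (upper-tail) = 0.00000
At α=0.1: p < α → reject H₀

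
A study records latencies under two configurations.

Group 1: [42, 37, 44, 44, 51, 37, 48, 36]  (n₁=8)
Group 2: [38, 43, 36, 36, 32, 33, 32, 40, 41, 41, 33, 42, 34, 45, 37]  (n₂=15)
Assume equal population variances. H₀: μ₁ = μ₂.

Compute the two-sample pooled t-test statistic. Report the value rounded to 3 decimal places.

x̄₁=42.375, s₁=5.476, n₁=8
x̄₂=37.533, s₂=4.274, n₂=15
s_p² = [7·5.476² + 14·4.274²]/21 = 22.1718
SE = √(s_p²·(1/8+1/15)) = 2.0615
t = (42.375−37.533)/2.0615 = 2.3487
df = 21

test statistic = 2.349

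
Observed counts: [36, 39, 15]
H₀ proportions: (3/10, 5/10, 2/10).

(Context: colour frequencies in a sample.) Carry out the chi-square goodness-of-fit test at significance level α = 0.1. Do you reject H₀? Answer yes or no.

reject H₀: no

n = 90; E_i = n·p_i = [27.00, 45.00, 18.00]
χ² = (36−27.00)²/27.00 + (39−45.00)²/45.00 + (15−18.00)²/18.00 = 4.3000
df = 2
p-value (upper-tail) = 0.11648
At α=0.1: p ≥ α → fail to reject H₀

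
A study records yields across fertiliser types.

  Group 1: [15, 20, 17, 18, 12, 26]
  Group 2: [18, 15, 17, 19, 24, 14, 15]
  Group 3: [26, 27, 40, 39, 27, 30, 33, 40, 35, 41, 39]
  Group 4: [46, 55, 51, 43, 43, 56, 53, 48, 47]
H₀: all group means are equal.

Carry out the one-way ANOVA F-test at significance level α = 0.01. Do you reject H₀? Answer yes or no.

reject H₀: yes

Group means [18.00, 17.43, 34.27, 49.11], grand mean 31.788
SSB = Σnᵢ(x̄ᵢ−x̄)² = 5352.730; SSW = ΣΣ(x−x̄ᵢ)² = 724.785
MSB = 5352.730/3 = 1784.2434; MSW = 724.785/29 = 24.9926
F = MSB/MSW = 71.3909
df = (3, 29)
p-value (upper-tail) = 0.00000
At α=0.01: p < α → reject H₀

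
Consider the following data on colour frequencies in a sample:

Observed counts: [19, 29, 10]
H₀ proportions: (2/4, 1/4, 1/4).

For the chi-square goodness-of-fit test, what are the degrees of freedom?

df = k − 1 = 3 − 1 = 2

degrees of freedom = 2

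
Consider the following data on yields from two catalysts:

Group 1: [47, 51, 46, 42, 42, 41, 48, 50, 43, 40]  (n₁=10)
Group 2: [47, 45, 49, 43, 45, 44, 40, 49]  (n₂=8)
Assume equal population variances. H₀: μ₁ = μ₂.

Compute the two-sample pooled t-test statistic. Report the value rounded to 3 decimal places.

x̄₁=45.000, s₁=3.916, n₁=10
x̄₂=45.250, s₂=3.059, n₂=8
s_p² = [9·3.916² + 7·3.059²]/16 = 12.7188
SE = √(s_p²·(1/10+1/8)) = 1.6917
t = (45.000−45.250)/1.6917 = -0.1478
df = 16

test statistic = -0.148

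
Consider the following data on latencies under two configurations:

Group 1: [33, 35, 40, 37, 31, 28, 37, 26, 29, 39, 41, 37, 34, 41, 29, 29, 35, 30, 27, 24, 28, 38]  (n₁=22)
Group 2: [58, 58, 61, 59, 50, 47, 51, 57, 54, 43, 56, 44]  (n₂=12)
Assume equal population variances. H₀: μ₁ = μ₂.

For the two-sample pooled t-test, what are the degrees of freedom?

df = n₁ + n₂ − 2 = 22 + 12 − 2 = 32

degrees of freedom = 32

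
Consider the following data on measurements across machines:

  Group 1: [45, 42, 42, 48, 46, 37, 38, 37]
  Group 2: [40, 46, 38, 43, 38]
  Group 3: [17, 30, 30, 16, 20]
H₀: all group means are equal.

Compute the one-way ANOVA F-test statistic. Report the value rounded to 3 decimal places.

Group means [41.88, 41.00, 22.60], grand mean 36.278
SSB = Σnᵢ(x̄ᵢ−x̄)² = 1297.536; SSW = ΣΣ(x−x̄ᵢ)² = 366.075
MSB = 1297.536/2 = 648.7681; MSW = 366.075/15 = 24.4050
F = MSB/MSW = 26.5834
df = (2, 15)

test statistic = 26.583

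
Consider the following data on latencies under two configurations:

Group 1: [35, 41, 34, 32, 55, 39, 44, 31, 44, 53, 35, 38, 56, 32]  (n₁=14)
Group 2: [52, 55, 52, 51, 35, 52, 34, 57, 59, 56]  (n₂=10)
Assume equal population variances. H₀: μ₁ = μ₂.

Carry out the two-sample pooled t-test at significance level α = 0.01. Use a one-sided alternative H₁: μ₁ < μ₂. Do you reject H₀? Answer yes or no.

reject H₀: yes

x̄₁=40.643, s₁=8.670, n₁=14
x̄₂=50.300, s₂=8.718, n₂=10
s_p² = [13·8.670² + 9·8.718²]/22 = 75.5143
SE = √(s_p²·(1/14+1/10)) = 3.5980
t = (40.643−50.300)/3.5980 = -2.6841
df = 22
p-value (one-sided, H₁ less) = 0.00678
At α=0.01: p < α → reject H₀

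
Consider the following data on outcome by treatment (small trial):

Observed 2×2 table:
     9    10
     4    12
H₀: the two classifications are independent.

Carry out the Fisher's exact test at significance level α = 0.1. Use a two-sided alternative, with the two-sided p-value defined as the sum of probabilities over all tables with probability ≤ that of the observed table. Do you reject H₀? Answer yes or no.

Margins: r₁=19, r₂=16, c₁=13, c₂=22, n=35
p_obs = C(19,9)·C(16,4)/C(35,13); sum pmf over tables with pmf ≤ p_obs
p-value (two-sided) = 0.29282
At α=0.1: p ≥ α → fail to reject H₀

reject H₀: no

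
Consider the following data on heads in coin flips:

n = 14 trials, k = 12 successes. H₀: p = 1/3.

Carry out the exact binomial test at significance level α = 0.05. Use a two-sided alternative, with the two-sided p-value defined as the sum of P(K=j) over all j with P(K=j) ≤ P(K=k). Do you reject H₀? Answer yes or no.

reject H₀: yes

Exact binomial: n=14, k=12, p₀=1/3=0.3333
P(X=j) = C(n,j)·p₀^j·(1−p₀)^(n−j); p = Σ P(X=j) over j with P(X=j) ≤ P(X=12)
p-value (two-sided) = 0.00008
At α=0.05: p < α → reject H₀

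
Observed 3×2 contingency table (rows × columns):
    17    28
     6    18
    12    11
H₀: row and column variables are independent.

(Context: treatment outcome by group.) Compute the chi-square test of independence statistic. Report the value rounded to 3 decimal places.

test statistic = 3.682

Row totals [45, 24, 23], col totals [35, 57], n=92
χ² = (17−17.12)²/17.12 + (28−27.88)²/27.88 + (6−9.13)²/9.13 + (18−14.87)²/14.87 + (12−8.75)²/8.75 + (11−14.25)²/14.25 = 3.6820
df = 2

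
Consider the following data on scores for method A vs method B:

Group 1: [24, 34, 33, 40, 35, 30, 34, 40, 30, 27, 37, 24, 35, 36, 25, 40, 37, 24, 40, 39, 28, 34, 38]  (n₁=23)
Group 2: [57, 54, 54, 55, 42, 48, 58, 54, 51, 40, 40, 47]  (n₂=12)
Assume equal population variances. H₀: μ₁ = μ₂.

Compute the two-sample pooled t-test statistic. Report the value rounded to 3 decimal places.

x̄₁=33.217, s₁=5.616, n₁=23
x̄₂=50.000, s₂=6.495, n₂=12
s_p² = [22·5.616² + 11·6.495²]/33 = 35.0883
SE = √(s_p²·(1/23+1/12)) = 2.1094
t = (33.217−50.000)/2.1094 = -7.9561
df = 33

test statistic = -7.956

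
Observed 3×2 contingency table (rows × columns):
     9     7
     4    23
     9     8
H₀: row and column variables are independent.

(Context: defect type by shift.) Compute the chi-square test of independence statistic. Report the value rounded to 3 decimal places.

Row totals [16, 27, 17], col totals [22, 38], n=60
χ² = (9−5.87)²/5.87 + (7−10.13)²/10.13 + (4−9.90)²/9.90 + (23−17.10)²/17.10 + (9−6.23)²/6.23 + (8−10.77)²/10.77 = 10.1331
df = 2

test statistic = 10.133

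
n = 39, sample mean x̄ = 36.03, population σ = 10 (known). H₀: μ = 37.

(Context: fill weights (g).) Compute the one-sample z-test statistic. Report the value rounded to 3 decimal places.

SE = σ/√n = 10/√39 = 1.6013
z = (x̄−μ₀)/SE = (36.03−37)/1.6013 = -0.6058

test statistic = -0.606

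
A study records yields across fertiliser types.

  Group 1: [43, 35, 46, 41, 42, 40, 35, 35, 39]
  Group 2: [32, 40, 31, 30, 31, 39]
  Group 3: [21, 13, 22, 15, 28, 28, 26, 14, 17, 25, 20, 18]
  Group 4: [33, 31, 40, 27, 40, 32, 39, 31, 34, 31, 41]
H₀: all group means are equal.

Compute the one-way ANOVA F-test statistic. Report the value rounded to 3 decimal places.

test statistic = 31.868

Group means [39.56, 33.83, 20.58, 34.45], grand mean 31.184
SSB = Σnᵢ(x̄ᵢ−x̄)² = 2139.011; SSW = ΣΣ(x−x̄ᵢ)² = 760.699
MSB = 2139.011/3 = 713.0037; MSW = 760.699/34 = 22.3735
F = MSB/MSW = 31.8682
df = (3, 34)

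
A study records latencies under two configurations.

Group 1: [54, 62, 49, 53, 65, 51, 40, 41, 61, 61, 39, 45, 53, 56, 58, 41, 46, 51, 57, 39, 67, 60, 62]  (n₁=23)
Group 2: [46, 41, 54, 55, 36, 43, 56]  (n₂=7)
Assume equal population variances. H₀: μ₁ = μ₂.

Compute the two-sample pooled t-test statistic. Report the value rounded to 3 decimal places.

test statistic = 1.442

x̄₁=52.652, s₁=8.825, n₁=23
x̄₂=47.286, s₂=7.825, n₂=7
s_p² = [22·8.825² + 6·7.825²]/28 = 74.3088
SE = √(s_p²·(1/23+1/7)) = 3.7211
t = (52.652−47.286)/3.7211 = 1.4422
df = 28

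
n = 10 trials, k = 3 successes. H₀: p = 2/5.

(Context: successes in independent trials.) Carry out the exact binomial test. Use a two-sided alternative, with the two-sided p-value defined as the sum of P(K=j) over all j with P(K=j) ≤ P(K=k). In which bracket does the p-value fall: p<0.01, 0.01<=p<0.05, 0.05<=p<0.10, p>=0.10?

Exact binomial: n=10, k=3, p₀=2/5=0.4000
P(X=j) = C(n,j)·p₀^j·(1−p₀)^(n−j); p = Σ P(X=j) over j with P(X=j) ≤ P(X=3)
p-value (two-sided) = 0.74918
→ bracket: p>=0.10

p-value bracket: p>=0.10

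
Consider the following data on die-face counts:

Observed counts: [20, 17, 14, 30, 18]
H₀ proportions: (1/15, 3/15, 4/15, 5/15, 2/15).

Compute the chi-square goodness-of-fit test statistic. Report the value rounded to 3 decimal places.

test statistic = 35.444

n = 99; E_i = n·p_i = [6.60, 19.80, 26.40, 33.00, 13.20]
χ² = (20−6.60)²/6.60 + (17−19.80)²/19.80 + (14−26.40)²/26.40 + (30−33.00)²/33.00 + (18−13.20)²/13.20 = 35.4444
df = 4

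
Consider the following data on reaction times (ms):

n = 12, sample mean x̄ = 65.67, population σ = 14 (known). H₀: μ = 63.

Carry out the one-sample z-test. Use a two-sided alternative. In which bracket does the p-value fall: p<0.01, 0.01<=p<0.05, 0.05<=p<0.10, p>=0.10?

SE = σ/√n = 14/√12 = 4.0415
z = (x̄−μ₀)/SE = (65.67−63)/4.0415 = 0.6607
p-value (two-sided) = 0.50883
→ bracket: p>=0.10

p-value bracket: p>=0.10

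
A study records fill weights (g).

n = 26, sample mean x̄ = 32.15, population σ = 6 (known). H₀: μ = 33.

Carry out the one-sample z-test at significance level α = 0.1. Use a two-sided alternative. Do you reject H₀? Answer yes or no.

reject H₀: no

SE = σ/√n = 6/√26 = 1.1767
z = (x̄−μ₀)/SE = (32.15−33)/1.1767 = -0.7224
p-value (two-sided) = 0.47007
At α=0.1: p ≥ α → fail to reject H₀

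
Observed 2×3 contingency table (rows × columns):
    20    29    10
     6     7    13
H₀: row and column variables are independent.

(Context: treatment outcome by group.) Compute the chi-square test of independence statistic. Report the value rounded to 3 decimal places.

Row totals [59, 26], col totals [26, 36, 23], n=85
χ² = (20−18.05)²/18.05 + (29−24.99)²/24.99 + (10−15.96)²/15.96 + (6−7.95)²/7.95 + (7−11.01)²/11.01 + (13−7.04)²/7.04 = 10.0821
df = 2

test statistic = 10.082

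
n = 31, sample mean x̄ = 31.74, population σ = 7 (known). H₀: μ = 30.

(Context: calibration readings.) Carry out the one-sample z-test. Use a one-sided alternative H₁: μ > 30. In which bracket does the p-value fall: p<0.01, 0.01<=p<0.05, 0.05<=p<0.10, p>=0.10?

p-value bracket: 0.05<=p<0.10

SE = σ/√n = 7/√31 = 1.2572
z = (x̄−μ₀)/SE = (31.74−30)/1.2572 = 1.3840
p-value (one-sided, H₁ greater) = 0.08318
→ bracket: 0.05<=p<0.10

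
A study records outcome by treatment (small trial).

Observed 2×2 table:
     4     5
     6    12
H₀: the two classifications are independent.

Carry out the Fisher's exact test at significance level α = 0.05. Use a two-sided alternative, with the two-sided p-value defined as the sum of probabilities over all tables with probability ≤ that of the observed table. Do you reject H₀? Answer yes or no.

Margins: r₁=9, r₂=18, c₁=10, c₂=17, n=27
p_obs = C(9,4)·C(18,6)/C(27,10); sum pmf over tables with pmf ≤ p_obs
p-value (two-sided) = 0.68313
At α=0.05: p ≥ α → fail to reject H₀

reject H₀: no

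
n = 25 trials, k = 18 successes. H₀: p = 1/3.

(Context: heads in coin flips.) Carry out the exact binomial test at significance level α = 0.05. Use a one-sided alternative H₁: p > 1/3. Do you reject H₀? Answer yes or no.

reject H₀: yes

Exact binomial: n=25, k=18, p₀=1/3=0.3333
P(X≥18) from Σ C(n,i)·p₀^i·(1−p₀)^(n−i)
p-value (one-sided, H₁ greater) = 0.00009
At α=0.05: p < α → reject H₀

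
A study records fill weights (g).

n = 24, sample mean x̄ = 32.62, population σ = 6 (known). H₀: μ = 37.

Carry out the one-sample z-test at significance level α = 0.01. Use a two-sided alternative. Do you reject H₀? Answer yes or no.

SE = σ/√n = 6/√24 = 1.2247
z = (x̄−μ₀)/SE = (32.62−37)/1.2247 = -3.5763
p-value (two-sided) = 0.00035
At α=0.01: p < α → reject H₀

reject H₀: yes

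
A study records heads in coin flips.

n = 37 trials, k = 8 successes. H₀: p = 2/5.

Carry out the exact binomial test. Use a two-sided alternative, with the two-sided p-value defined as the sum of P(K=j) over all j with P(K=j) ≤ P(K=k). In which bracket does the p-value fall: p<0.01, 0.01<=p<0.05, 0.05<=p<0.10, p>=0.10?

p-value bracket: 0.01<=p<0.05

Exact binomial: n=37, k=8, p₀=2/5=0.4000
P(X=j) = C(n,j)·p₀^j·(1−p₀)^(n−j); p = Σ P(X=j) over j with P(X=j) ≤ P(X=8)
p-value (two-sided) = 0.02783
→ bracket: 0.01<=p<0.05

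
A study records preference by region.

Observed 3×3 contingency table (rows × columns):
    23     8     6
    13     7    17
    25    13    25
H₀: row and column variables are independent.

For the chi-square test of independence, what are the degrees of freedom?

df = (r−1)(c−1) = (3−1)·(3−1) = 4

degrees of freedom = 4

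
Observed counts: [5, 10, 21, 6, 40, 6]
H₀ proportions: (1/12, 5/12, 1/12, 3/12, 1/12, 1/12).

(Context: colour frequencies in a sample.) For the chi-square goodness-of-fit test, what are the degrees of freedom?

df = k − 1 = 6 − 1 = 5

degrees of freedom = 5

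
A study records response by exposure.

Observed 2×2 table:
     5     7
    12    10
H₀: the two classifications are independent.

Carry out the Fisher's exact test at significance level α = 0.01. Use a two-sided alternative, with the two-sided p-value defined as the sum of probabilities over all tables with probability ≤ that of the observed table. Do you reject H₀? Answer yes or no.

Margins: r₁=12, r₂=22, c₁=17, c₂=17, n=34
p_obs = C(12,5)·C(22,12)/C(34,17); sum pmf over tables with pmf ≤ p_obs
p-value (two-sided) = 0.72068
At α=0.01: p ≥ α → fail to reject H₀

reject H₀: no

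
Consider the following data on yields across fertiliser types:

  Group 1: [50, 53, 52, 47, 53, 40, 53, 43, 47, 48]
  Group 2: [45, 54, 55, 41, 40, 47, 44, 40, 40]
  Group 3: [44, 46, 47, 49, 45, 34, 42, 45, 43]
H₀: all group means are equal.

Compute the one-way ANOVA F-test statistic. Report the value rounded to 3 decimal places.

Group means [48.60, 45.11, 43.89], grand mean 45.964
SSB = Σnᵢ(x̄ᵢ−x̄)² = 114.787; SSW = ΣΣ(x−x̄ᵢ)² = 604.178
MSB = 114.787/2 = 57.3933; MSW = 604.178/25 = 24.1671
F = MSB/MSW = 2.3748
df = (2, 25)

test statistic = 2.375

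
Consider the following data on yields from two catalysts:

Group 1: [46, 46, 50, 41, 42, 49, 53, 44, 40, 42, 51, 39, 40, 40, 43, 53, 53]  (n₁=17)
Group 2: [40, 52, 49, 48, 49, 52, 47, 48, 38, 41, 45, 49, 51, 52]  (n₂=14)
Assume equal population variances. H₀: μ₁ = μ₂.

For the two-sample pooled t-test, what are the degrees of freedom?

degrees of freedom = 29

df = n₁ + n₂ − 2 = 17 + 14 − 2 = 29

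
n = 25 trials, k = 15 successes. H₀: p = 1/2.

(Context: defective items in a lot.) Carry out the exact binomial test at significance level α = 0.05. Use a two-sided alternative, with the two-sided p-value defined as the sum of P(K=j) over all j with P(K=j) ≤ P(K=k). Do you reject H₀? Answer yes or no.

reject H₀: no

Exact binomial: n=25, k=15, p₀=1/2=0.5000
P(X=j) = C(n,j)·p₀^j·(1−p₀)^(n−j); p = Σ P(X=j) over j with P(X=j) ≤ P(X=15)
p-value (two-sided) = 0.42436
At α=0.05: p ≥ α → fail to reject H₀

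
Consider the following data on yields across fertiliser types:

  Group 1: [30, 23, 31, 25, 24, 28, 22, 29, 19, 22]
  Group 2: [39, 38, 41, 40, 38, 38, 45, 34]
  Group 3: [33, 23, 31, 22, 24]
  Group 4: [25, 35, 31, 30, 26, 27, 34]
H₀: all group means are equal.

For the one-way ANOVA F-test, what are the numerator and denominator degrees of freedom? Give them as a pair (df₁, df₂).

k = 4 groups, N = 30 total
df = (k−1, N−k) = (4−1, 30−4) = (3, 26)

degrees of freedom = [3, 26]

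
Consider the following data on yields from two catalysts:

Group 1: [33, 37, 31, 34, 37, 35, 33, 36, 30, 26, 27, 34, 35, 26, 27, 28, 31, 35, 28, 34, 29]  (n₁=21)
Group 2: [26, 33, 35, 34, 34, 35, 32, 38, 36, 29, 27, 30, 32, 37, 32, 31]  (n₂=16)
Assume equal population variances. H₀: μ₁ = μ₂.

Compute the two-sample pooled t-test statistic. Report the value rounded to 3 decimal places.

test statistic = -0.714

x̄₁=31.714, s₁=3.703, n₁=21
x̄₂=32.562, s₂=3.405, n₂=16
s_p² = [20·3.703² + 15·3.405²]/35 = 12.8064
SE = √(s_p²·(1/21+1/16)) = 1.1875
t = (31.714−32.562)/1.1875 = -0.7143
df = 35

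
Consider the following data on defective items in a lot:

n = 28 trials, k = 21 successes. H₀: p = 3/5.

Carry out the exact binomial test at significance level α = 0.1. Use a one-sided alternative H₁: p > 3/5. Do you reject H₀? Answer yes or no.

reject H₀: yes

Exact binomial: n=28, k=21, p₀=3/5=0.6000
P(X≥21) from Σ C(n,i)·p₀^i·(1−p₀)^(n−i)
p-value (one-sided, H₁ greater) = 0.07401
At α=0.1: p < α → reject H₀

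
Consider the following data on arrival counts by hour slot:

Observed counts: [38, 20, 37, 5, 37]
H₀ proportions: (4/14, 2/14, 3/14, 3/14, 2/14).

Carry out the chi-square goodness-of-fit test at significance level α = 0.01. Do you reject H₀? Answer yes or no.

n = 137; E_i = n·p_i = [39.14, 19.57, 29.36, 29.36, 19.57]
χ² = (38−39.14)²/39.14 + (20−19.57)²/19.57 + (37−29.36)²/29.36 + (5−29.36)²/29.36 + (37−19.57)²/19.57 = 37.7616
df = 4
p-value (upper-tail) = 0.00000
At α=0.01: p < α → reject H₀

reject H₀: yes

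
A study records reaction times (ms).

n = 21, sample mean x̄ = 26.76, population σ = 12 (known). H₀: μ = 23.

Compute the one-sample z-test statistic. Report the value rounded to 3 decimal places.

test statistic = 1.436

SE = σ/√n = 12/√21 = 2.6186
z = (x̄−μ₀)/SE = (26.76−23)/2.6186 = 1.4359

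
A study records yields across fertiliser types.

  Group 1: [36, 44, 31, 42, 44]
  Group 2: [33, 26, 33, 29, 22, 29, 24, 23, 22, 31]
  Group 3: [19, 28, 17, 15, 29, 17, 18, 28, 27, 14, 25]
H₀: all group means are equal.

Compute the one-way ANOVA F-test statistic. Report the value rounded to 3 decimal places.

test statistic = 19.583

Group means [39.40, 27.20, 21.55], grand mean 27.154
SSB = Σnᵢ(x̄ᵢ−x̄)² = 1095.857; SSW = ΣΣ(x−x̄ᵢ)² = 643.527
MSB = 1095.857/2 = 547.9287; MSW = 643.527/23 = 27.9794
F = MSB/MSW = 19.5833
df = (2, 23)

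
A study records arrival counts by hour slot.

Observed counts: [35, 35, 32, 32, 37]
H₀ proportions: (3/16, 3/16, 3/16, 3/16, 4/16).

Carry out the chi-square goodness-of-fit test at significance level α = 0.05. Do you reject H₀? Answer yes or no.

n = 171; E_i = n·p_i = [32.06, 32.06, 32.06, 32.06, 42.75]
χ² = (35−32.06)²/32.06 + (35−32.06)²/32.06 + (32−32.06)²/32.06 + (32−32.06)²/32.06 + (37−42.75)²/42.75 = 1.3119
df = 4
p-value (upper-tail) = 0.85935
At α=0.05: p ≥ α → fail to reject H₀

reject H₀: no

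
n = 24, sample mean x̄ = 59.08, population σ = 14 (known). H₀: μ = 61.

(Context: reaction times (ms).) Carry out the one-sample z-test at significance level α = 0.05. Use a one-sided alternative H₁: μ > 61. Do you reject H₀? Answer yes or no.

SE = σ/√n = 14/√24 = 2.8577
z = (x̄−μ₀)/SE = (59.08−61)/2.8577 = -0.6719
p-value (one-sided, H₁ greater) = 0.74916
At α=0.05: p ≥ α → fail to reject H₀

reject H₀: no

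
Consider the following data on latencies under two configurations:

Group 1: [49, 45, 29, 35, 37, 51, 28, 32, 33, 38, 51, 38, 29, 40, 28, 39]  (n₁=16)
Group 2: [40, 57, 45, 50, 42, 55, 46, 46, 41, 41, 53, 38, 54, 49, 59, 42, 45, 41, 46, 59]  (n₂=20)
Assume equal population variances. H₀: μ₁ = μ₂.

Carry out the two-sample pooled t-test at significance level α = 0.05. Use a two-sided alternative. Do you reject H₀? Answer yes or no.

x̄₁=37.625, s₁=7.932, n₁=16
x̄₂=47.450, s₂=6.669, n₂=20
s_p² = [15·7.932² + 19·6.669²]/34 = 52.6088
SE = √(s_p²·(1/16+1/20)) = 2.4328
t = (37.625−47.450)/2.4328 = -4.0386
df = 34
p-value (two-sided) = 0.00029
At α=0.05: p < α → reject H₀

reject H₀: yes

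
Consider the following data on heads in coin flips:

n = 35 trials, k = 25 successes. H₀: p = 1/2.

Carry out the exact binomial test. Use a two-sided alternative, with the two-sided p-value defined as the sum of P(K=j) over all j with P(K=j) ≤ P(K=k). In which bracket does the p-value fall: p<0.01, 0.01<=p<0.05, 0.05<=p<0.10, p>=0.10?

Exact binomial: n=35, k=25, p₀=1/2=0.5000
P(X=j) = C(n,j)·p₀^j·(1−p₀)^(n−j); p = Σ P(X=j) over j with P(X=j) ≤ P(X=25)
p-value (two-sided) = 0.01667
→ bracket: 0.01<=p<0.05

p-value bracket: 0.01<=p<0.05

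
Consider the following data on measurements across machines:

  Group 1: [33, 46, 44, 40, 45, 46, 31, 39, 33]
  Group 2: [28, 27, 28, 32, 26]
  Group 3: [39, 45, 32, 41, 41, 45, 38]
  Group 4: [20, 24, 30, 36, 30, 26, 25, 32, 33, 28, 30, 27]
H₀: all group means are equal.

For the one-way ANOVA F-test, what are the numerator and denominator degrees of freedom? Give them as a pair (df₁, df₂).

k = 4 groups, N = 33 total
df = (k−1, N−k) = (4−1, 33−4) = (3, 29)

degrees of freedom = [3, 29]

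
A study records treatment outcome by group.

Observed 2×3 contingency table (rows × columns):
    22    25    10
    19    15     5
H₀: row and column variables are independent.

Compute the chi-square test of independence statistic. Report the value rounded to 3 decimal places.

Row totals [57, 39], col totals [41, 40, 15], n=96
χ² = (22−24.34)²/24.34 + (25−23.75)²/23.75 + (10−8.91)²/8.91 + (19−16.66)²/16.66 + (15−16.25)²/16.25 + (5−6.09)²/6.09 = 1.0480
df = 2

test statistic = 1.048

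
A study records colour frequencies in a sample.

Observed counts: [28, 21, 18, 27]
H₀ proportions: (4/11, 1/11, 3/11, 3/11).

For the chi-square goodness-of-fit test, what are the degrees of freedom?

degrees of freedom = 3

df = k − 1 = 4 − 1 = 3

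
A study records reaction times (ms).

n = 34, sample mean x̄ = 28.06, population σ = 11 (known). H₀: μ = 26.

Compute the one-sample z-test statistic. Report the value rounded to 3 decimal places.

SE = σ/√n = 11/√34 = 1.8865
z = (x̄−μ₀)/SE = (28.06−26)/1.8865 = 1.0920

test statistic = 1.092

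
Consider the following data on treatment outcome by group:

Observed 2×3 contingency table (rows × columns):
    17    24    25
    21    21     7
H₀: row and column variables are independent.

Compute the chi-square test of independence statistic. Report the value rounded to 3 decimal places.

Row totals [66, 49], col totals [38, 45, 32], n=115
χ² = (17−21.81)²/21.81 + (24−25.83)²/25.83 + (25−18.37)²/18.37 + (21−16.19)²/16.19 + (21−19.17)²/19.17 + (7−13.63)²/13.63 = 8.4169
df = 2

test statistic = 8.417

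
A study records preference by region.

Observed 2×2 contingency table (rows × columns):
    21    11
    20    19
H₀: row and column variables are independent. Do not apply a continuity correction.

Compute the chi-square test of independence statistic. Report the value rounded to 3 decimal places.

Row totals [32, 39], col totals [41, 30], n=71
χ² = (21−18.48)²/18.48 + (11−13.52)²/13.52 + (20−22.52)²/22.52 + (19−16.48)²/16.48 = 1.4820
df = 1

test statistic = 1.482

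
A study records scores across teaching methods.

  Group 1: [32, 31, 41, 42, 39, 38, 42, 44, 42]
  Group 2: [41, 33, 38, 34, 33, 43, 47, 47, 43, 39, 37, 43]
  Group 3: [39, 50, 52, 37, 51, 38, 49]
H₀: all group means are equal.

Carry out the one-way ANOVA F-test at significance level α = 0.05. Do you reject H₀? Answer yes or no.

reject H₀: no

Group means [39.00, 39.83, 45.14], grand mean 40.893
SSB = Σnᵢ(x̄ᵢ−x̄)² = 172.155; SSW = ΣΣ(x−x̄ᵢ)² = 718.524
MSB = 172.155/2 = 86.0774; MSW = 718.524/25 = 28.7410
F = MSB/MSW = 2.9949
df = (2, 25)
p-value (upper-tail) = 0.06823
At α=0.05: p ≥ α → fail to reject H₀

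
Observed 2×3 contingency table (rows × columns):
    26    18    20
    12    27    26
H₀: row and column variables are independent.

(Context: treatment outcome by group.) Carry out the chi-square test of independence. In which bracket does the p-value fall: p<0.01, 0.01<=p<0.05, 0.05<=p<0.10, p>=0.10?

p-value bracket: 0.01<=p<0.05

Row totals [64, 65], col totals [38, 45, 46], n=129
χ² = (26−18.85)²/18.85 + (18−22.33)²/22.33 + (20−22.82)²/22.82 + (12−19.15)²/19.15 + (27−22.67)²/22.67 + (26−23.18)²/23.18 = 7.7332
df = 2
p-value (upper-tail) = 0.02093
→ bracket: 0.01<=p<0.05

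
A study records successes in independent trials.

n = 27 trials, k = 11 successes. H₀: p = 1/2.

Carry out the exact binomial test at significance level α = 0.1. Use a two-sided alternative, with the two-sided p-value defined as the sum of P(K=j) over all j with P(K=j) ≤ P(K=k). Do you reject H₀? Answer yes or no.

Exact binomial: n=27, k=11, p₀=1/2=0.5000
P(X=j) = C(n,j)·p₀^j·(1−p₀)^(n−j); p = Σ P(X=j) over j with P(X=j) ≤ P(X=11)
p-value (two-sided) = 0.44207
At α=0.1: p ≥ α → fail to reject H₀

reject H₀: no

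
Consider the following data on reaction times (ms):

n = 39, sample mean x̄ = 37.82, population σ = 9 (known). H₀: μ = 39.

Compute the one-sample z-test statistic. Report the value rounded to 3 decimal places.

test statistic = -0.819

SE = σ/√n = 9/√39 = 1.4412
z = (x̄−μ₀)/SE = (37.82−39)/1.4412 = -0.8188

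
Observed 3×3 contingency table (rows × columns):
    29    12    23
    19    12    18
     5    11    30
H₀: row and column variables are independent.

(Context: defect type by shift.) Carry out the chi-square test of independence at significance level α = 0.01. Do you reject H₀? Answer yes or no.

reject H₀: yes

Row totals [64, 49, 46], col totals [53, 35, 71], n=159
χ² = (29−21.33)²/21.33 + (12−14.09)²/14.09 + (23−28.58)²/28.58 + (19−16.33)²/16.33 + (12−10.79)²/10.79 + (18−21.88)²/21.88 + (5−15.33)²/15.33 + (11−10.13)²/10.13 + (30−20.54)²/20.54 = 16.8090
df = 4
p-value (upper-tail) = 0.00211
At α=0.01: p < α → reject H₀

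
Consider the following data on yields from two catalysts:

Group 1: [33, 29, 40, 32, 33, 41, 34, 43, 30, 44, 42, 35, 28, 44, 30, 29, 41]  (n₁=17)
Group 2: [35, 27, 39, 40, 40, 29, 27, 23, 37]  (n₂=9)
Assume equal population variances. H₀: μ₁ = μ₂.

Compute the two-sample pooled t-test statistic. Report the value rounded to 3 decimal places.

test statistic = 1.099

x̄₁=35.765, s₁=5.869, n₁=17
x̄₂=33.000, s₂=6.538, n₂=9
s_p² = [16·5.869² + 8·6.538²]/24 = 37.2108
SE = √(s_p²·(1/17+1/9)) = 2.5146
t = (35.765−33.000)/2.5146 = 1.0994
df = 24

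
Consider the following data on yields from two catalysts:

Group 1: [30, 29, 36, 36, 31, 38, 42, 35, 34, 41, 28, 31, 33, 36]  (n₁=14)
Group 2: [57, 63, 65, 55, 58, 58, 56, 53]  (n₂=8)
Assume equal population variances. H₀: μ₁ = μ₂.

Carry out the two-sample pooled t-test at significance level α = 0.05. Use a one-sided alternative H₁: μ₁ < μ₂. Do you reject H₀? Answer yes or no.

x̄₁=34.286, s₁=4.268, n₁=14
x̄₂=58.125, s₂=4.016, n₂=8
s_p² = [13·4.268² + 7·4.016²]/20 = 17.4866
SE = √(s_p²·(1/14+1/8)) = 1.8533
t = (34.286−58.125)/1.8533 = -12.8629
df = 20
p-value (one-sided, H₁ less) = 0.00000
At α=0.05: p < α → reject H₀

reject H₀: yes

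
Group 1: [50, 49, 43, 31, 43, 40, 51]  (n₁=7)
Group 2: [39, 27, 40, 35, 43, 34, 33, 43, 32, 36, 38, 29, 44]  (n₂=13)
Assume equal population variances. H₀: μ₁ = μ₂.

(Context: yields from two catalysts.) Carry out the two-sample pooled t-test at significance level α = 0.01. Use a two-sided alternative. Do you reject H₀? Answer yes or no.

reject H₀: no

x̄₁=43.857, s₁=7.034, n₁=7
x̄₂=36.385, s₂=5.393, n₂=13
s_p² = [6·7.034² + 12·5.393²]/18 = 35.8852
SE = √(s_p²·(1/7+1/13)) = 2.8084
t = (43.857−36.385)/2.8084 = 2.6608
df = 18
p-value (two-sided) = 0.01592
At α=0.01: p ≥ α → fail to reject H₀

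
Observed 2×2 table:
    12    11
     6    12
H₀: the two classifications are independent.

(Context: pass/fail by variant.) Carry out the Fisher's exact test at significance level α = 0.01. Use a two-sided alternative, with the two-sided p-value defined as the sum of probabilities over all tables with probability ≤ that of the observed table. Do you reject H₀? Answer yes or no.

reject H₀: no

Margins: r₁=23, r₂=18, c₁=18, c₂=23, n=41
p_obs = C(23,12)·C(18,6)/C(41,18); sum pmf over tables with pmf ≤ p_obs
p-value (two-sided) = 0.34283
At α=0.01: p ≥ α → fail to reject H₀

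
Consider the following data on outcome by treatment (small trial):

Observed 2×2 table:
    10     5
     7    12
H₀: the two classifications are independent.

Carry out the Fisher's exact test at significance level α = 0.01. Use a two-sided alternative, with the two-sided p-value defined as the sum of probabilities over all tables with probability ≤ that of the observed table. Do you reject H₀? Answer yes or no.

reject H₀: no

Margins: r₁=15, r₂=19, c₁=17, c₂=17, n=34
p_obs = C(15,10)·C(19,7)/C(34,17); sum pmf over tables with pmf ≤ p_obs
p-value (two-sided) = 0.16632
At α=0.01: p ≥ α → fail to reject H₀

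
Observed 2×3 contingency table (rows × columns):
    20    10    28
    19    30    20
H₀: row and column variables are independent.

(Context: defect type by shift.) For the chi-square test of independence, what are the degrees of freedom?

degrees of freedom = 2

df = (r−1)(c−1) = (2−1)·(3−1) = 2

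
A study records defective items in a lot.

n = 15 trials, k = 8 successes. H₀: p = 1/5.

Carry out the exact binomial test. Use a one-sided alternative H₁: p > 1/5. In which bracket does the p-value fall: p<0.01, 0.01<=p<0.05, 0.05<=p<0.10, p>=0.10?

Exact binomial: n=15, k=8, p₀=1/5=0.2000
P(X≥8) from Σ C(n,i)·p₀^i·(1−p₀)^(n−i)
p-value (one-sided, H₁ greater) = 0.00424
→ bracket: p<0.01

p-value bracket: p<0.01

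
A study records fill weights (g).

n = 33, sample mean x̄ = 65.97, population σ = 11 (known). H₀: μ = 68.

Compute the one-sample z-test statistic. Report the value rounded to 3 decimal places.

test statistic = -1.060

SE = σ/√n = 11/√33 = 1.9149
z = (x̄−μ₀)/SE = (65.97−68)/1.9149 = -1.0601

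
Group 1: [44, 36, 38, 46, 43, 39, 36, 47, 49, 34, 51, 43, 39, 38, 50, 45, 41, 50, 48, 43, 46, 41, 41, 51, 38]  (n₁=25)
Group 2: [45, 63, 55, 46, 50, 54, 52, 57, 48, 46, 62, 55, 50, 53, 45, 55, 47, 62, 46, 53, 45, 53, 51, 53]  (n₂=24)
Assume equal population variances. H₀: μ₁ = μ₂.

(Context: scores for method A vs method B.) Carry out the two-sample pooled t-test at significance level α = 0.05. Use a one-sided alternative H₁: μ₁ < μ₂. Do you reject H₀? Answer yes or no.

reject H₀: yes

x̄₁=43.080, s₁=5.098, n₁=25
x̄₂=51.917, s₂=5.461, n₂=24
s_p² = [24·5.098² + 23·5.461²]/47 = 27.8654
SE = √(s_p²·(1/25+1/24)) = 1.5085
t = (43.080−51.917)/1.5085 = -5.8578
df = 47
p-value (one-sided, H₁ less) = 0.00000
At α=0.05: p < α → reject H₀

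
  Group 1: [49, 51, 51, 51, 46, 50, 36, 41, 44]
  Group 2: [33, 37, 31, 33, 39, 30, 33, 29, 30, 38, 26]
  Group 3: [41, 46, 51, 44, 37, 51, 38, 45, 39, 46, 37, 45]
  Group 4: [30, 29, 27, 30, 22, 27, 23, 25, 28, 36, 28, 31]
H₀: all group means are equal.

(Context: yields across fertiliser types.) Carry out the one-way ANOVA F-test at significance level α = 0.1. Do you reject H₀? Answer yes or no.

reject H₀: yes

Group means [46.56, 32.64, 43.33, 28.00], grand mean 37.136
SSB = Σnᵢ(x̄ᵢ−x̄)² = 2483.747; SSW = ΣΣ(x−x̄ᵢ)² = 813.434
MSB = 2483.747/3 = 827.9158; MSW = 813.434/40 = 20.3359
F = MSB/MSW = 40.7121
df = (3, 40)
p-value (upper-tail) = 0.00000
At α=0.1: p < α → reject H₀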